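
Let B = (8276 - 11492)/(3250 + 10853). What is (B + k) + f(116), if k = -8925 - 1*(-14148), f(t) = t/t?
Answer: 24556952/4701 ≈ 5223.8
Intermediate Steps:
f(t) = 1
B = -1072/4701 (B = -3216/14103 = -3216*1/14103 = -1072/4701 ≈ -0.22804)
k = 5223 (k = -8925 + 14148 = 5223)
(B + k) + f(116) = (-1072/4701 + 5223) + 1 = 24552251/4701 + 1 = 24556952/4701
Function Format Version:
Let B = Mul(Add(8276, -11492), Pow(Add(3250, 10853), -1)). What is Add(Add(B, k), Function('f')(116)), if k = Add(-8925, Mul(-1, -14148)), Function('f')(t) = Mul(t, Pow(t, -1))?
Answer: Rational(24556952, 4701) ≈ 5223.8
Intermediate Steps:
Function('f')(t) = 1
B = Rational(-1072, 4701) (B = Mul(-3216, Pow(14103, -1)) = Mul(-3216, Rational(1, 14103)) = Rational(-1072, 4701) ≈ -0.22804)
k = 5223 (k = Add(-8925, 14148) = 5223)
Add(Add(B, k), Function('f')(116)) = Add(Add(Rational(-1072, 4701), 5223), 1) = Add(Rational(24552251, 4701), 1) = Rational(24556952, 4701)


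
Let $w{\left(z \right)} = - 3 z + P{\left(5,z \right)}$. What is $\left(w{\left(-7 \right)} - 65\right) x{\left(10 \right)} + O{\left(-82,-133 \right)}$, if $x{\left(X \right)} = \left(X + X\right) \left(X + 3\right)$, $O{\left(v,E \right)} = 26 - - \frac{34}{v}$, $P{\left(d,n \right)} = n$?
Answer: $- \frac{542611}{41} \approx -13234.0$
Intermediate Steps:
$O{\left(v,E \right)} = 26 + \frac{34}{v}$
$x{\left(X \right)} = 2 X \left(3 + X\right)$
$w{\left(z \right)} = - 2 z$ ($w{\left(z \right)} = - 3 z + z = - 2 z$)
$\left(w{\left(-7 \right)} - 65\right) x{\left(10 \right)} + O{\left(-82,-133 \right)} = \left(\left(-2\right) \left(-7\right) - 65\right) 2 \cdot 10 \left(3 + 10\right) + \left(26 + \frac{34}{-82}\right) = \left(14 - 65\right) 2 \cdot 10 \cdot 13 + \left(26 + 34 \left(- \frac{1}{82}\right)\right) = \left(-51\right) 260 + \left(26 - \frac{17}{41}\right) = -13260 + \frac{1049}{41} = - \frac{542611}{41}$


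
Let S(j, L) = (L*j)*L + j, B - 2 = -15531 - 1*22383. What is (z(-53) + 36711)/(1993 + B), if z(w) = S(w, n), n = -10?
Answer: -31358/35919 ≈ -0.87302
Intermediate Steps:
B = -37912 (B = 2 + (-15531 - 1*22383) = 2 + (-15531 - 22383) = 2 - 37914 = -37912)
S(j, L) = j + j*L**2 (S(j, L) = j*L**2 + j = j + j*L**2)
z(w) = 101*w (z(w) = w*(1 + (-10)**2) = w*(1 + 100) = w*101 = 101*w)
(z(-53) + 36711)/(1993 + B) = (101*(-53) + 36711)/(1993 - 37912) = (-5353 + 36711)/(-35919) = 31358*(-1/35919) = -31358/35919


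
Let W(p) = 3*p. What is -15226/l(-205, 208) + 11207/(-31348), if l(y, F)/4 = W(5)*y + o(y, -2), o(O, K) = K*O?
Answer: 89459507/83542420 ≈ 1.0708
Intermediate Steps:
l(y, F) = 52*y (l(y, F) = 4*((3*5)*y - 2*y) = 4*(15*y - 2*y) = 4*(13*y) = 52*y)
-15226/l(-205, 208) + 11207/(-31348) = -15226/(52*(-205)) + 11207/(-31348) = -15226/(-10660) + 11207*(-1/31348) = -15226*(-1/10660) - 11207/31348 = 7613/5330 - 11207/31348 = 89459507/83542420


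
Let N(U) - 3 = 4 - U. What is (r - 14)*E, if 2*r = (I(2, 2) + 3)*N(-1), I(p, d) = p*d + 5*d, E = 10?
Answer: 540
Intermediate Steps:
N(U) = 7 - U (N(U) = 3 + (4 - U) = 7 - U)
I(p, d) = 5*d + d*p (I(p, d) = d*p + 5*d = 5*d + d*p)
r = 68 (r = ((2*(5 + 2) + 3)*(7 - 1*(-1)))/2 = ((2*7 + 3)*(7 + 1))/2 = ((14 + 3)*8)/2 = (17*8)/2 = (1/2)*136 = 68)
(r - 14)*E = (68 - 14)*10 = 54*10 = 540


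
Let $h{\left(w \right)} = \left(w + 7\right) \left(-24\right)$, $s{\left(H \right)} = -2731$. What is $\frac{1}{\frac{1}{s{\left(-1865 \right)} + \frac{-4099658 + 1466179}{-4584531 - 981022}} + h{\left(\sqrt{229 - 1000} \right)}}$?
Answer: $- \frac{38798931819277361130420}{109080216088119576333495841} + \frac{5542692462881544760704 i \sqrt{771}}{109080216088119576333495841} \approx -0.00035569 + 0.0014109 i$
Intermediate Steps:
$h{\left(w \right)} = -168 - 24 w$ ($h{\left(w \right)} = \left(7 + w\right) \left(-24\right) = -168 - 24 w$)
$\frac{1}{\frac{1}{s{\left(-1865 \right)} + \frac{-4099658 + 1466179}{-4584531 - 981022}} + h{\left(\sqrt{229 - 1000} \right)}} = \frac{1}{\frac{1}{-2731 + \frac{-4099658 + 1466179}{-4584531 - 981022}} - \left(168 + 24 \sqrt{229 - 1000}\right)} = \frac{1}{\frac{1}{-2731 - \frac{2633479}{-5565553}} - \left(168 + 24 \sqrt{-771}\right)} = \frac{1}{\frac{1}{-2731 - - \frac{2633479}{5565553}} - \left(168 + 24 i \sqrt{771}\right)} = \frac{1}{\frac{1}{-2731 + \frac{2633479}{5565553}} - \left(168 + 24 i \sqrt{771}\right)} = \frac{1}{\frac{1}{- \frac{15196891764}{5565553}} - \left(168 + 24 i \sqrt{771}\right)} = \frac{1}{- \frac{5565553}{15196891764} - \left(168 + 24 i \sqrt{771}\right)} = \frac{1}{- \frac{2553083381905}{15196891764} - 24 i \sqrt{771}}$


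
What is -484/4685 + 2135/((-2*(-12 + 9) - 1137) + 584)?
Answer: -10267223/2562695 ≈ -4.0064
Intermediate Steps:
-484/4685 + 2135/((-2*(-12 + 9) - 1137) + 584) = -484*1/4685 + 2135/((-2*(-3) - 1137) + 584) = -484/4685 + 2135/((6 - 1137) + 584) = -484/4685 + 2135/(-1131 + 584) = -484/4685 + 2135/(-547) = -484/4685 + 2135*(-1/547) = -484/4685 - 2135/547 = -10267223/2562695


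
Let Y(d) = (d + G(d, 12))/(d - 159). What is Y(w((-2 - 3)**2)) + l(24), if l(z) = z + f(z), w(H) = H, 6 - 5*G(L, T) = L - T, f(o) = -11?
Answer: 4296/335 ≈ 12.824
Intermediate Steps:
G(L, T) = 6/5 - L/5 + T/5 (G(L, T) = 6/5 - (L - T)/5 = 6/5 + (-L/5 + T/5) = 6/5 - L/5 + T/5)
l(z) = -11 + z (l(z) = z - 11 = -11 + z)
Y(d) = (18/5 + 4*d/5)/(-159 + d) (Y(d) = (d + (6/5 - d/5 + (1/5)*12))/(d - 159) = (d + (6/5 - d/5 + 12/5))/(-159 + d) = (d + (18/5 - d/5))/(-159 + d) = (18/5 + 4*d/5)/(-159 + d))
Y(w((-2 - 3)**2)) + l(24) = 2*(9 + 2*(-2 - 3)**2)/(5*(-159 + (-2 - 3)**2)) + (-11 + 24) = 2*(9 + 2*(-5)**2)/(5*(-159 + (-5)**2)) + 13 = 2*(9 + 2*25)/(5*(-159 + 25)) + 13 = (2/5)*(9 + 50)/(-134) + 13 = (2/5)*(-1/134)*59 + 13 = -59/335 + 13 = 4296/335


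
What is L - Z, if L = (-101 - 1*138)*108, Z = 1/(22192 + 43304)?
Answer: -1690582753/65496 ≈ -25812.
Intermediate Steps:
Z = 1/65496 ≈ 1.5268e-5
L = -25812 (L = (-101 - 138)*108 = -239*108 = -25812)
L - Z = -25812 - 1*1/65496 = -25812 - 1/65496 = -1690582753/65496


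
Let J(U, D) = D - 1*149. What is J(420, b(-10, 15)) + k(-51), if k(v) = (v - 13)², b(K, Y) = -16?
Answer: 3931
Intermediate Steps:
J(U, D) = -149 + D (J(U, D) = D - 149 = -149 + D)
k(v) = (-13 + v)²
J(420, b(-10, 15)) + k(-51) = (-149 - 16) + (-13 - 51)² = -165 + (-64)² = -165 + 4096 = 3931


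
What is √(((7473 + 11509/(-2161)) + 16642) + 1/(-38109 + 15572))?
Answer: √57186443032279939877/48702457 ≈ 155.27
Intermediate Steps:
√(((7473 + 11509/(-2161)) + 16642) + 1/(-38109 + 15572)) = √(((7473 + 11509*(-1/2161)) + 16642) + 1/(-22537)) = √(((7473 - 11509/2161) + 16642) - 1/22537) = √((16137644/2161 + 16642) - 1/22537) = √(52101006/2161 - 1/22537) = √(1174200370061/48702457) = √57186443032279939877/48702457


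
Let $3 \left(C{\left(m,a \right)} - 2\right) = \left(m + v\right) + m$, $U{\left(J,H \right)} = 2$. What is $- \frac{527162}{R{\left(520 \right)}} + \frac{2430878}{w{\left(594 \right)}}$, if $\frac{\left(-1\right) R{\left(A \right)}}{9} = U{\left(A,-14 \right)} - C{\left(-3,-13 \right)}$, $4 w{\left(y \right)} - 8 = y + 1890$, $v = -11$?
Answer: $\frac{452396704}{31773} \approx 14238.0$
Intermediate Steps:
$w{\left(y \right)} = \frac{949}{2} + \frac{y}{4}$ ($w{\left(y \right)} = 2 + \frac{y + 1890}{4} = 2 + \frac{1890 + y}{4} = 2 + \left(\frac{945}{2} + \frac{y}{4}\right) = \frac{949}{2} + \frac{y}{4}$)
$C{\left(m,a \right)} = - \frac{5}{3} + \frac{2 m}{3}$ ($C{\left(m,a \right)} = 2 + \frac{\left(m - 11\right) + m}{3} = 2 + \frac{\left(-11 + m\right) + m}{3} = 2 + \frac{-11 + 2 m}{3} = 2 + \left(- \frac{11}{3} + \frac{2 m}{3}\right) = - \frac{5}{3} + \frac{2 m}{3}$)
$R{\left(A \right)} = -51$ ($R{\left(A \right)} = - 9 \left(2 - \left(- \frac{5}{3} + \frac{2}{3} \left(-3\right)\right)\right) = - 9 \left(2 - \left(- \frac{5}{3} - 2\right)\right) = - 9 \left(2 - - \frac{11}{3}\right) = - 9 \left(2 + \frac{11}{3}\right) = \left(-9\right) \frac{17}{3} = -51$)
$- \frac{527162}{R{\left(520 \right)}} + \frac{2430878}{w{\left(594 \right)}} = - \frac{527162}{-51} + \frac{2430878}{\frac{949}{2} + \frac{1}{4} \cdot 594} = \left(-527162\right) \left(- \frac{1}{51}\right) + \frac{2430878}{\frac{949}{2} + \frac{297}{2}} = \frac{527162}{51} + \frac{2430878}{623} = \frac{452396704}{31773}$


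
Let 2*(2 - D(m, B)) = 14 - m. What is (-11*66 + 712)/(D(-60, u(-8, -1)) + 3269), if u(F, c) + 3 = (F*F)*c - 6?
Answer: -1/231 ≈ -0.0043290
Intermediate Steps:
u(F, c) = -9 + c*F² (u(F, c) = -3 + ((F*F)*c - 6) = -3 + (F²*c - 6) = -3 + (c*F² - 6) = -3 + (-6 + c*F²) = -9 + c*F²)
D(m, B) = -5 + m/2 (D(m, B) = 2 - (14 - m)/2 = 2 + (-7 + m/2) = -5 + m/2)
(-11*66 + 712)/(D(-60, u(-8, -1)) + 3269) = (-11*66 + 712)/((-5 + (½)*(-60)) + 3269) = (-726 + 712)/((-5 - 30) + 3269) = -14/(-35 + 3269) = -14/3234 = -14*1/3234 = -1/231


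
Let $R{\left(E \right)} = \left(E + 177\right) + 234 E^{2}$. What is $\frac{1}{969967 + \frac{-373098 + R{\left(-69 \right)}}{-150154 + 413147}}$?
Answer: $\frac{262993}{255095272315} \approx 1.031 \cdot 10^{-6}$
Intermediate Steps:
$R{\left(E \right)} = 177 + E + 234 E^{2}$ ($R{\left(E \right)} = \left(177 + E\right) + 234 E^{2} = 177 + E + 234 E^{2}$)
$\frac{1}{969967 + \frac{-373098 + R{\left(-69 \right)}}{-150154 + 413147}} = \frac{1}{969967 + \frac{-373098 + \left(177 - 69 + 234 \left(-69\right)^{2}\right)}{-150154 + 413147}} = \frac{1}{969967 + \frac{-373098 + \left(177 - 69 + 234 \cdot 4761\right)}{262993}} = \frac{1}{969967 + \left(-373098 + \left(177 - 69 + 1114074\right)\right) \frac{1}{262993}} = \frac{1}{969967 + \left(-373098 + 1114182\right) \frac{1}{262993}} = \frac{1}{969967 + 741084 \cdot \frac{1}{262993}} = \frac{1}{969967 + \frac{741084}{262993}} = \frac{1}{\frac{255095272315}{262993}} = \frac{262993}{255095272315}$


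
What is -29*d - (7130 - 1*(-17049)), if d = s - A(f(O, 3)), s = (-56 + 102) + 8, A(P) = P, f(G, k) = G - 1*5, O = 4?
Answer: -25774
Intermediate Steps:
f(G, k) = -5 + G (f(G, k) = G - 5 = -5 + G)
s = 54 (s = 46 + 8 = 54)
d = 55 (d = 54 - (-5 + 4) = 54 - 1*(-1) = 54 + 1 = 55)
-29*d - (7130 - 1*(-17049)) = -29*55 - (7130 - 1*(-17049)) = -1595 - (7130 + 17049) = -1595 - 1*24179 = -1595 - 24179 = -25774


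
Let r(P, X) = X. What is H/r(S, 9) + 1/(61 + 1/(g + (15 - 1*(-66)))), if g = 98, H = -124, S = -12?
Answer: -450823/32760 ≈ -13.761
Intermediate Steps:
H/r(S, 9) + 1/(61 + 1/(g + (15 - 1*(-66)))) = -124/9 + 1/(61 + 1/(98 + (15 - 1*(-66)))) = -124*1/9 + 1/(61 + 1/(98 + (15 + 66))) = -124/9 + 1/(61 + 1/(98 + 81)) = -124/9 + 1/(61 + 1/179) = -124/9 + 1/(10920/179) = -124/9 + 179/10920 = -450823/32760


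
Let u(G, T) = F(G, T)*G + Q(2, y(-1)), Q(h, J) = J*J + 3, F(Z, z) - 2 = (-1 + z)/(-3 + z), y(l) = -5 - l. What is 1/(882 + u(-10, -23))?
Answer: 13/11333 ≈ 0.0011471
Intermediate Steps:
F(Z, z) = 2 + (-1 + z)/(-3 + z)
Q(h, J) = 3 + J**2 (Q(h, J) = J**2 + 3 = 3 + J**2)
u(G, T) = 19 + G*(-7 + 3*T)/(-3 + T) (u(G, T) = ((-7 + 3*T)/(-3 + T))*G + (3 + (-5 - 1*(-1))**2) = G*(-7 + 3*T)/(-3 + T) + (3 + (-5 + 1)**2) = G*(-7 + 3*T)/(-3 + T) + (3 + (-4)**2) = G*(-7 + 3*T)/(-3 + T) + (3 + 16) = G*(-7 + 3*T)/(-3 + T) + 19 = 19 + G*(-7 + 3*T)/(-3 + T))
1/(882 + u(-10, -23)) = 1/(882 + (-57 + 19*(-23) - 10*(-7 + 3*(-23)))/(-3 - 23)) = 1/(882 + (-57 - 437 - 10*(-7 - 69))/(-26)) = 1/(882 - (-57 - 437 - 10*(-76))/26) = 1/(882 - (-57 - 437 + 760)/26) = 1/(882 - 1/26*266) = 1/(882 - 133/13) = 1/(11333/13) = 13/11333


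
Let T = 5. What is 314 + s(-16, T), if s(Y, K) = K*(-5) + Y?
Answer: 273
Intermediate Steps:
s(Y, K) = Y - 5*K (s(Y, K) = -5*K + Y = Y - 5*K)
314 + s(-16, T) = 314 + (-16 - 5*5) = 314 + (-16 - 25) = 314 - 41 = 273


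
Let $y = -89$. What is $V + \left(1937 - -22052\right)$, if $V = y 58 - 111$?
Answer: $18716$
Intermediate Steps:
$V = -5273$ ($V = \left(-89\right) 58 - 111 = -5162 - 111 = -5273$)
$V + \left(1937 - -22052\right) = -5273 + \left(1937 - -22052\right) = -5273 + \left(1937 + 22052\right) = -5273 + 23989 = 18716$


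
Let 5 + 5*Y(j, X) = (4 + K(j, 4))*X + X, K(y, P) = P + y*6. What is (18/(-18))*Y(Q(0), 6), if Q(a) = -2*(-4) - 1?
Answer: -301/5 ≈ -60.200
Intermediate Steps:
K(y, P) = P + 6*y
Q(a) = 7 (Q(a) = 8 - 1 = 7)
Y(j, X) = -1 + X/5 + X*(8 + 6*j)/5 (Y(j, X) = -1 + ((4 + (4 + 6*j))*X + X)/5 = -1 + ((8 + 6*j)*X + X)/5 = -1 + (X*(8 + 6*j) + X)/5 = -1 + (X + X*(8 + 6*j))/5 = -1 + (X/5 + X*(8 + 6*j)/5) = -1 + X/5 + X*(8 + 6*j)/5)
(18/(-18))*Y(Q(0), 6) = (18/(-18))*(-1 + (9/5)*6 + (6/5)*6*7) = (18*(-1/18))*(-1 + 54/5 + 252/5) = -1*301/5 = -301/5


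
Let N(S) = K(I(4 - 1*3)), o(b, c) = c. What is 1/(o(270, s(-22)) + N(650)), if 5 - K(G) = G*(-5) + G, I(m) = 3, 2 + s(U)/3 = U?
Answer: -1/55 ≈ -0.018182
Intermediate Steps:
s(U) = -6 + 3*U
K(G) = 5 + 4*G (K(G) = 5 - (G*(-5) + G) = 5 - (-5*G + G) = 5 - (-4)*G = 5 + 4*G)
N(S) = 17 (N(S) = 5 + 4*3 = 5 + 12 = 17)
1/(o(270, s(-22)) + N(650)) = 1/((-6 + 3*(-22)) + 17) = 1/((-6 - 66) + 17) = 1/(-72 + 17) = 1/(-55) = -1/55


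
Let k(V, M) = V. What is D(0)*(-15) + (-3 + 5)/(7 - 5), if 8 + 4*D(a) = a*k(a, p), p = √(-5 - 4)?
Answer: 31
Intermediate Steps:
p = 3*I (p = √(-9) = 3*I ≈ 3.0*I)
D(a) = -2 + a²/4 (D(a) = -2 + (a*a)/4 = -2 + a²/4)
D(0)*(-15) + (-3 + 5)/(7 - 5) = (-2 + (¼)*0²)*(-15) + (-3 + 5)/(7 - 5) = (-2 + (¼)*0)*(-15) + 2/2 = (-2 + 0)*(-15) + 2*(½) = -2*(-15) + 1 = 30 + 1 = 31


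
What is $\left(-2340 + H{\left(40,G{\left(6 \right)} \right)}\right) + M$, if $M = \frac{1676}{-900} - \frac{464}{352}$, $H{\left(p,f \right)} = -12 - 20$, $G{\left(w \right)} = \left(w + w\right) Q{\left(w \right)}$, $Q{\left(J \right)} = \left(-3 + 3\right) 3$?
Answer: $- \frac{11757143}{4950} \approx -2375.2$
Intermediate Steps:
$Q{\left(J \right)} = 0$ ($Q{\left(J \right)} = 0 \cdot 3 = 0$)
$G{\left(w \right)} = 0$ ($G{\left(w \right)} = \left(w + w\right) 0 = 2 w 0 = 0$)
$H{\left(p,f \right)} = -32$
$M = - \frac{15743}{4950}$ ($M = 1676 \left(- \frac{1}{900}\right) - \frac{29}{22} = - \frac{419}{225} - \frac{29}{22} = - \frac{15743}{4950} \approx -3.1804$)
$\left(-2340 + H{\left(40,G{\left(6 \right)} \right)}\right) + M = \left(-2340 - 32\right) - \frac{15743}{4950} = -2372 - \frac{15743}{4950} = - \frac{11757143}{4950}$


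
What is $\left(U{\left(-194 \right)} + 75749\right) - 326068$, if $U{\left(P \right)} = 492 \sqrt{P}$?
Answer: $-250319 + 492 i \sqrt{194} \approx -2.5032 \cdot 10^{5} + 6852.8 i$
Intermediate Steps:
$\left(U{\left(-194 \right)} + 75749\right) - 326068 = \left(492 \sqrt{-194} + 75749\right) - 326068 = \left(492 i \sqrt{194} + 75749\right) - 326068 = \left(75749 + 492 i \sqrt{194}\right) - 326068 = -250319 + 492 i \sqrt{194}$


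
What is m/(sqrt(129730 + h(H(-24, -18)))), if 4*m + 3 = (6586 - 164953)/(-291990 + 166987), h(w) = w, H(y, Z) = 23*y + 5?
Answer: -36107*sqrt(447)/633265198 ≈ -0.0012055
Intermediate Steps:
H(y, Z) = 5 + 23*y
m = -108321/250006 (m = -3/4 + ((6586 - 164953)/(-291990 + 166987))/4 = -3/4 + (-158367/(-125003))/4 = -3/4 + (-158367*(-1/125003))/4 = -3/4 + (1/4)*(158367/125003) = -3/4 + 158367/500012 = -108321/250006 ≈ -0.43327)
m/(sqrt(129730 + h(H(-24, -18)))) = -108321/(250006*sqrt(129730 + (5 + 23*(-24)))) = -108321/(250006*sqrt(129730 + (5 - 552))) = -108321/(250006*sqrt(129730 - 547)) = -108321*sqrt(447)/7599/250006 = -36107*sqrt(447)/633265198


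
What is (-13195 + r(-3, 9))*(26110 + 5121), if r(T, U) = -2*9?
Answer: -412655203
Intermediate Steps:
r(T, U) = -18
(-13195 + r(-3, 9))*(26110 + 5121) = (-13195 - 18)*(26110 + 5121) = -13213*31231 = -412655203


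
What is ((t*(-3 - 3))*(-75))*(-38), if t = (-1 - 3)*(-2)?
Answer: -136800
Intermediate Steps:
t = 8 (t = -4*(-2) = 8)
((t*(-3 - 3))*(-75))*(-38) = ((8*(-3 - 3))*(-75))*(-38) = ((8*(-6))*(-75))*(-38) = -48*(-75)*(-38) = 3600*(-38) = -136800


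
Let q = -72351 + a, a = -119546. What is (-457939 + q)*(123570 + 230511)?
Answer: -230094580716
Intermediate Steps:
q = -191897 (q = -72351 - 119546 = -191897)
(-457939 + q)*(123570 + 230511) = (-457939 - 191897)*(123570 + 230511) = -649836*354081 = -230094580716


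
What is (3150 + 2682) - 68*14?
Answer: 4880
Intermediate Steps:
(3150 + 2682) - 68*14 = 5832 - 952 = 4880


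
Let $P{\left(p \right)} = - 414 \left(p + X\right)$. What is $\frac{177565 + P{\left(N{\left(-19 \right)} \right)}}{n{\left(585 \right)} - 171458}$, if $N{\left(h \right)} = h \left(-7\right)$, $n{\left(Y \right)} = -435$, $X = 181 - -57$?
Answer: $- \frac{23971}{171893} \approx -0.13945$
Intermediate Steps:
$X = 238$ ($X = 181 + 57 = 238$)
$N{\left(h \right)} = - 7 h$
$P{\left(p \right)} = -98532 - 414 p$ ($P{\left(p \right)} = - 414 \left(p + 238\right) = - 414 \left(238 + p\right) = -98532 - 414 p$)
$\frac{177565 + P{\left(N{\left(-19 \right)} \right)}}{n{\left(585 \right)} - 171458} = \frac{177565 - \left(98532 + 414 \left(\left(-7\right) \left(-19\right)\right)\right)}{-435 - 171458} = \frac{177565 - 153594}{-171893} = \left(177565 - 153594\right) \left(- \frac{1}{171893}\right) = 23971 \left(- \frac{1}{171893}\right) = - \frac{23971}{171893}$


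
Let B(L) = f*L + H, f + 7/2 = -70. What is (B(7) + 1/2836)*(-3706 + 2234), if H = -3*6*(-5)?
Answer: 443028208/709 ≈ 6.2486e+5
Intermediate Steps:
f = -147/2 (f = -7/2 - 70 = -147/2 ≈ -73.500)
H = 90 (H = -18*(-5) = 90)
B(L) = 90 - 147*L/2 (B(L) = -147*L/2 + 90 = 90 - 147*L/2)
(B(7) + 1/2836)*(-3706 + 2234) = ((90 - 147/2*7) + 1/2836)*(-3706 + 2234) = ((90 - 1029/2) + 1/2836)*(-1472) = (-849/2 + 1/2836)*(-1472) = -1203881/2836*(-1472) = 443028208/709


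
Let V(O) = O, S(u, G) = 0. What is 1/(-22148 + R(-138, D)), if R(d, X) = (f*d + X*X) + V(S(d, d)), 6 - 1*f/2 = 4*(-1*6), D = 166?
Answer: -1/2872 ≈ -0.00034819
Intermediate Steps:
f = 60 (f = 12 - 8*(-1*6) = 12 - 8*(-6) = 12 - 2*(-24) = 12 + 48 = 60)
R(d, X) = X² + 60*d (R(d, X) = (60*d + X*X) + 0 = (60*d + X²) + 0 = (X² + 60*d) + 0 = X² + 60*d)
1/(-22148 + R(-138, D)) = 1/(-22148 + (166² + 60*(-138))) = 1/(-22148 + (27556 - 8280)) = 1/(-22148 + 19276) = 1/(-2872) = -1/2872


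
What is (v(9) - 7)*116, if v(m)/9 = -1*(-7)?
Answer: 6496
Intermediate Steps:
v(m) = 63 (v(m) = 9*(-1*(-7)) = 9*7 = 63)
(v(9) - 7)*116 = (63 - 7)*116 = 56*116 = 6496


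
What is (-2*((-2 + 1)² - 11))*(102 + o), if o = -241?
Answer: -2780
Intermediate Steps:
(-2*((-2 + 1)² - 11))*(102 + o) = (-2*((-2 + 1)² - 11))*(102 - 241) = -2*((-1)² - 11)*(-139) = -2*(1 - 11)*(-139) = -2*(-10)*(-139) = 20*(-139) = -2780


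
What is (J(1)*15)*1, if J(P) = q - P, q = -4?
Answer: -75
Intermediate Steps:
J(P) = -4 - P
(J(1)*15)*1 = ((-4 - 1*1)*15)*1 = ((-4 - 1)*15)*1 = -5*15*1 = -75*1 = -75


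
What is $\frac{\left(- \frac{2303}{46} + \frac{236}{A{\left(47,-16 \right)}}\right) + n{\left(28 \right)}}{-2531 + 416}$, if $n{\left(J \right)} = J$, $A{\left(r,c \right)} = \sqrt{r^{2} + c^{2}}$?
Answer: $\frac{203}{19458} - \frac{236 \sqrt{2465}}{5213475} \approx 0.0081853$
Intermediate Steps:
$A{\left(r,c \right)} = \sqrt{c^{2} + r^{2}}$
$\frac{\left(- \frac{2303}{46} + \frac{236}{A{\left(47,-16 \right)}}\right) + n{\left(28 \right)}}{-2531 + 416} = \frac{\left(- \frac{2303}{46} + \frac{236}{\sqrt{\left(-16\right)^{2} + 47^{2}}}\right) + 28}{-2531 + 416} = \frac{\left(\left(-2303\right) \frac{1}{46} + \frac{236}{\sqrt{256 + 2209}}\right) + 28}{-2115} = \left(\left(- \frac{2303}{46} + \frac{236}{\sqrt{2465}}\right) + 28\right) \left(- \frac{1}{2115}\right) = \left(\left(- \frac{2303}{46} + 236 \frac{\sqrt{2465}}{2465}\right) + 28\right) \left(- \frac{1}{2115}\right) = \left(\left(- \frac{2303}{46} + \frac{236 \sqrt{2465}}{2465}\right) + 28\right) \left(- \frac{1}{2115}\right) = \left(- \frac{1015}{46} + \frac{236 \sqrt{2465}}{2465}\right) \left(- \frac{1}{2115}\right) = \frac{203}{19458} - \frac{236 \sqrt{2465}}{5213475}$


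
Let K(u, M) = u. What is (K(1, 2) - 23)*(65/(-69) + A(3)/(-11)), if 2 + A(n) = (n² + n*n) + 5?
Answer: 4328/69 ≈ 62.725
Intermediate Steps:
A(n) = 3 + 2*n² (A(n) = -2 + ((n² + n*n) + 5) = -2 + ((n² + n²) + 5) = -2 + (2*n² + 5) = -2 + (5 + 2*n²) = 3 + 2*n²)
(K(1, 2) - 23)*(65/(-69) + A(3)/(-11)) = (1 - 23)*(65/(-69) + (3 + 2*3²)/(-11)) = -22*(65*(-1/69) + (3 + 2*9)*(-1/11)) = -22*(-65/69 + (3 + 18)*(-1/11)) = -22*(-65/69 + 21*(-1/11)) = -22*(-65/69 - 21/11) = -22*(-2164/759) = 4328/69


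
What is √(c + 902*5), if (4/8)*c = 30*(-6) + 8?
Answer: √4166 ≈ 64.545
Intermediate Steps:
c = -344 (c = 2*(30*(-6) + 8) = 2*(-180 + 8) = 2*(-172) = -344)
√(c + 902*5) = √(-344 + 902*5) = √(-344 + 4510) = √4166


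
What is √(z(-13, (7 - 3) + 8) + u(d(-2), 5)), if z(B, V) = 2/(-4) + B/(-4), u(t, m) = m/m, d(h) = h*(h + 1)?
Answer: √15/2 ≈ 1.9365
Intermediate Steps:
d(h) = h*(1 + h)
u(t, m) = 1
z(B, V) = -½ - B/4 (z(B, V) = 2*(-¼) + B*(-¼) = -½ - B/4)
√(z(-13, (7 - 3) + 8) + u(d(-2), 5)) = √((-½ - ¼*(-13)) + 1) = √((-½ + 13/4) + 1) = √(11/4 + 1) = √(15/4) = √15/2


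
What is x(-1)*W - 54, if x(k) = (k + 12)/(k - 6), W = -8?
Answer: -290/7 ≈ -41.429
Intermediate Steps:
x(k) = (12 + k)/(-6 + k)
x(-1)*W - 54 = ((12 - 1)/(-6 - 1))*(-8) - 54 = (11/(-7))*(-8) - 54 = -1/7*11*(-8) - 54 = -11/7*(-8) - 54 = 88/7 - 54 = -290/7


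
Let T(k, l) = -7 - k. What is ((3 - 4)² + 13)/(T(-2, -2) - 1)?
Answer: -7/3 ≈ -2.3333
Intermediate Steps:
((3 - 4)² + 13)/(T(-2, -2) - 1) = ((3 - 4)² + 13)/((-7 - 1*(-2)) - 1) = ((-1)² + 13)/((-7 + 2) - 1) = (1 + 13)/(-5 - 1) = 14/(-6) = 14*(-⅙) = -7/3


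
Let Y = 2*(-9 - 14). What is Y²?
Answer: 2116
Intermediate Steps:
Y = -46 (Y = 2*(-23) = -46)
Y² = (-46)² = 2116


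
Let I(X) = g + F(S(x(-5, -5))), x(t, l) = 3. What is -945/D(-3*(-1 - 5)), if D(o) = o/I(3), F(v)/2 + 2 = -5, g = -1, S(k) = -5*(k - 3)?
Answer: 1575/2 ≈ 787.50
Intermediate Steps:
S(k) = 15 - 5*k (S(k) = -5*(-3 + k) = 15 - 5*k)
F(v) = -14 (F(v) = -4 + 2*(-5) = -4 - 10 = -14)
I(X) = -15 (I(X) = -1 - 14 = -15)
D(o) = -o/15 (D(o) = o/(-15) = o*(-1/15) = -o/15)
-945/D(-3*(-1 - 5)) = -945*5/(-1 - 5) = -945/((-(-1)*(-6)/5)) = -945/((-1/15*18)) = -945/(-6/5) = -945*(-5/6) = 1575/2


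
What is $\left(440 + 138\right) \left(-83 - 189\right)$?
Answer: $-157216$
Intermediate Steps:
$\left(440 + 138\right) \left(-83 - 189\right) = 578 \left(-272\right) = -157216$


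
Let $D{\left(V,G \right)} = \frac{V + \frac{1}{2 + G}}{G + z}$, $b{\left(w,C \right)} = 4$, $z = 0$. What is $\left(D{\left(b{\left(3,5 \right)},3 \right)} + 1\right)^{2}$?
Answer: $\frac{144}{25} \approx 5.76$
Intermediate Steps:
$D{\left(V,G \right)} = \frac{V + \frac{1}{2 + G}}{G}$ ($D{\left(V,G \right)} = \frac{V + \frac{1}{2 + G}}{G + 0} = \frac{V + \frac{1}{2 + G}}{G}$)
$\left(D{\left(b{\left(3,5 \right)},3 \right)} + 1\right)^{2} = \left(\frac{1 + 2 \cdot 4 + 3 \cdot 4}{3 \left(2 + 3\right)} + 1\right)^{2} = \left(\frac{1 + 8 + 12}{3 \cdot 5} + 1\right)^{2} = \left(\frac{1}{3} \cdot \frac{1}{5} \cdot 21 + 1\right)^{2} = \left(\frac{7}{5} + 1\right)^{2} = \left(\frac{12}{5}\right)^{2} = \frac{144}{25}$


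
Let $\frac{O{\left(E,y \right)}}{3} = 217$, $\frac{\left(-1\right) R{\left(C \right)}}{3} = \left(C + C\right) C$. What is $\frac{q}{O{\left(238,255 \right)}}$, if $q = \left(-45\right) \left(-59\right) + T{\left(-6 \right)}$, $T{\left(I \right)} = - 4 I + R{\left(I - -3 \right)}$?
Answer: $\frac{125}{31} \approx 4.0323$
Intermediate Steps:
$R{\left(C \right)} = - 6 C^{2}$ ($R{\left(C \right)} = - 3 \left(C + C\right) C = - 3 \cdot 2 C C = - 3 \cdot 2 C^{2} = - 6 C^{2}$)
$O{\left(E,y \right)} = 651$ ($O{\left(E,y \right)} = 3 \cdot 217 = 651$)
$T{\left(I \right)} = - 6 \left(3 + I\right)^{2} - 4 I$ ($T{\left(I \right)} = - 4 I - 6 \left(I - -3\right)^{2} = - 4 I - 6 \left(I + 3\right)^{2} = - 4 I - 6 \left(3 + I\right)^{2} = - 6 \left(3 + I\right)^{2} - 4 I$)
$q = 2625$ ($q = \left(-45\right) \left(-59\right) - \left(-186 + 216\right) = 2655 - 30 = 2625$)
$\frac{q}{O{\left(238,255 \right)}} = \frac{2625}{651} = 2625 \cdot \frac{1}{651} = \frac{125}{31}$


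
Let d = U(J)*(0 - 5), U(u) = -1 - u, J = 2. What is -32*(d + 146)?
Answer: -5152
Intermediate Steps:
d = 15 (d = (-1 - 1*2)*(0 - 5) = (-1 - 2)*(-5) = -3*(-5) = 15)
-32*(d + 146) = -32*(15 + 146) = -32*161 = -5152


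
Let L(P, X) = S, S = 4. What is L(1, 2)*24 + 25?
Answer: 121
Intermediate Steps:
L(P, X) = 4
L(1, 2)*24 + 25 = 4*24 + 25 = 96 + 25 = 121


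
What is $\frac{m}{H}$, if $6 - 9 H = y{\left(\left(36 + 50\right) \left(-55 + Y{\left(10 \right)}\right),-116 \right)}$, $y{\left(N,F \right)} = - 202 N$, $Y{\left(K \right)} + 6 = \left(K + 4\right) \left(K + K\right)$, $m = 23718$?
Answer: $\frac{35577}{634079} \approx 0.056108$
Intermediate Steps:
$Y{\left(K \right)} = -6 + 2 K \left(4 + K\right)$ ($Y{\left(K \right)} = -6 + \left(K + 4\right) \left(K + K\right) = -6 + \left(4 + K\right) 2 K = -6 + 2 K \left(4 + K\right)$)
$H = \frac{1268158}{3}$ ($H = \frac{2}{3} - \frac{\left(-202\right) \left(36 + 50\right) \left(-55 + \left(-6 + 2 \cdot 10^{2} + 8 \cdot 10\right)\right)}{9} = \frac{2}{3} - \frac{\left(-202\right) 86 \left(-55 + \left(-6 + 2 \cdot 100 + 80\right)\right)}{9} = \frac{2}{3} - \frac{\left(-202\right) 86 \left(-55 + \left(-6 + 200 + 80\right)\right)}{9} = \frac{2}{3} - \frac{\left(-202\right) 86 \left(-55 + 274\right)}{9} = \frac{2}{3} - \frac{\left(-202\right) 86 \cdot 219}{9} = \frac{2}{3} - \frac{\left(-202\right) 18834}{9} = \frac{2}{3} - - \frac{1268156}{3} = \frac{2}{3} + \frac{1268156}{3} = \frac{1268158}{3} \approx 4.2272 \cdot 10^{5}$)
$\frac{m}{H} = \frac{23718}{\frac{1268158}{3}} = 23718 \cdot \frac{3}{1268158} = \frac{35577}{634079}$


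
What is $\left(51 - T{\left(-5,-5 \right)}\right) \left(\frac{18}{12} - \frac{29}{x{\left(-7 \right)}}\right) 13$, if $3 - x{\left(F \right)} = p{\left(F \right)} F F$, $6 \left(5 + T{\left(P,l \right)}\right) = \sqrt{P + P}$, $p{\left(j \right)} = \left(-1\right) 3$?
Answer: $\frac{71344}{75} - \frac{637 i \sqrt{10}}{225} \approx 951.25 - 8.9528 i$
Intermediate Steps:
$p{\left(j \right)} = -3$
$T{\left(P,l \right)} = -5 + \frac{\sqrt{2} \sqrt{P}}{6}$ ($T{\left(P,l \right)} = -5 + \frac{\sqrt{P + P}}{6} = -5 + \frac{\sqrt{2 P}}{6} = -5 + \frac{\sqrt{2} \sqrt{P}}{6}$)
$x{\left(F \right)} = 3 + 3 F^{2}$ ($x{\left(F \right)} = 3 - - 3 F F = 3 - - 3 F^{2} = 3 + 3 F^{2}$)
$\left(51 - T{\left(-5,-5 \right)}\right) \left(\frac{18}{12} - \frac{29}{x{\left(-7 \right)}}\right) 13 = \left(51 - \left(-5 + \frac{\sqrt{2} \sqrt{-5}}{6}\right)\right) \left(\frac{18}{12} - \frac{29}{3 + 3 \left(-7\right)^{2}}\right) 13 = \left(51 - \left(-5 + \frac{\sqrt{2} i \sqrt{5}}{6}\right)\right) \left(18 \cdot \frac{1}{12} - \frac{29}{3 + 3 \cdot 49}\right) 13 = \left(51 - \left(-5 + \frac{i \sqrt{10}}{6}\right)\right) \left(\frac{3}{2} - \frac{29}{3 + 147}\right) 13 = \left(51 + \left(5 - \frac{i \sqrt{10}}{6}\right)\right) \left(\frac{3}{2} - \frac{29}{150}\right) 13 = \left(56 - \frac{i \sqrt{10}}{6}\right) \left(\frac{3}{2} - \frac{29}{150}\right) 13 = \left(56 - \frac{i \sqrt{10}}{6}\right) \frac{98}{75} \cdot 13 = \left(\frac{5488}{75} - \frac{49 i \sqrt{10}}{225}\right) 13 = \frac{71344}{75} - \frac{637 i \sqrt{10}}{225}$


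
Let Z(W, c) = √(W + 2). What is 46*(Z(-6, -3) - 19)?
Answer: -874 + 92*I ≈ -874.0 + 92.0*I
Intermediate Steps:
Z(W, c) = √(2 + W)
46*(Z(-6, -3) - 19) = 46*(√(2 - 6) - 19) = 46*(√(-4) - 19) = 46*(2*I - 19) = 46*(-19 + 2*I) = -874 + 92*I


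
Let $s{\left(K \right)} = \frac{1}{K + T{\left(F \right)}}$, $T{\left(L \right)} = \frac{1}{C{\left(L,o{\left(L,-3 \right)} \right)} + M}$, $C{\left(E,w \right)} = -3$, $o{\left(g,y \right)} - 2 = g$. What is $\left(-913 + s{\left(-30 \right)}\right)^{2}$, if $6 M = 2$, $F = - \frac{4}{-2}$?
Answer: $\frac{49224965689}{59049} \approx 8.3363 \cdot 10^{5}$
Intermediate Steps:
$o{\left(g,y \right)} = 2 + g$
$F = 2$ ($F = \left(-4\right) \left(- \frac{1}{2}\right) = 2$)
$M = \frac{1}{3}$ ($M = \frac{1}{6} \cdot 2 = \frac{1}{3} \approx 0.33333$)
$T{\left(L \right)} = - \frac{3}{8}$ ($T{\left(L \right)} = \frac{1}{-3 + \frac{1}{3}} = \frac{1}{- \frac{8}{3}} = - \frac{3}{8}$)
$s{\left(K \right)} = \frac{1}{- \frac{3}{8} + K}$ ($s{\left(K \right)} = \frac{1}{K - \frac{3}{8}} = \frac{1}{- \frac{3}{8} + K}$)
$\left(-913 + s{\left(-30 \right)}\right)^{2} = \left(-913 + \frac{8}{-3 + 8 \left(-30\right)}\right)^{2} = \left(-913 + \frac{8}{-3 - 240}\right)^{2} = \left(-913 + \frac{8}{-243}\right)^{2} = \left(-913 + 8 \left(- \frac{1}{243}\right)\right)^{2} = \left(-913 - \frac{8}{243}\right)^{2} = \left(- \frac{221867}{243}\right)^{2} = \frac{49224965689}{59049}$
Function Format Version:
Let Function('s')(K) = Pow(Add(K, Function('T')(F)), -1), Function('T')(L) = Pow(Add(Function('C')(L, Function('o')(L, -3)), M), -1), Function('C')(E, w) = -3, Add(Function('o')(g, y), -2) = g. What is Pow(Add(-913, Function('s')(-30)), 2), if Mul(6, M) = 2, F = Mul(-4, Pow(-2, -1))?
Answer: Rational(49224965689, 59049) ≈ 8.3363e+5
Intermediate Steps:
Function('o')(g, y) = Add(2, g)
F = 2 (F = Mul(-4, Rational(-1, 2)) = 2)
M = Rational(1, 3) (M = Mul(Rational(1, 6), 2) = Rational(1, 3) ≈ 0.33333)
Function('T')(L) = Rational(-3, 8) (Function('T')(L) = Pow(Add(-3, Rational(1, 3)), -1) = Pow(Rational(-8, 3), -1) = Rational(-3, 8))
Function('s')(K) = Pow(Add(Rational(-3, 8), K), -1) (Function('s')(K) = Pow(Add(K, Rational(-3, 8)), -1) = Pow(Add(Rational(-3, 8), K), -1))
Pow(Add(-913, Function('s')(-30)), 2) = Pow(Add(-913, Mul(8, Pow(Add(-3, Mul(8, -30)), -1))), 2) = Pow(Add(-913, Mul(8, Pow(Add(-3, -240), -1))), 2) = Pow(Add(-913, Mul(8, Pow(-243, -1))), 2) = Pow(Add(-913, Mul(8, Rational(-1, 243))), 2) = Pow(Add(-913, Rational(-8, 243)), 2) = Pow(Rational(-221867, 243), 2) = Rational(49224965689, 59049)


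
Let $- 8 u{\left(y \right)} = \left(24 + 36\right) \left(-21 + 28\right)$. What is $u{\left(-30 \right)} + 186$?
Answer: $\frac{267}{2} \approx 133.5$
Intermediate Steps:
$u{\left(y \right)} = - \frac{105}{2}$ ($u{\left(y \right)} = - \frac{\left(24 + 36\right) \left(-21 + 28\right)}{8} = - \frac{60 \cdot 7}{8} = \left(- \frac{1}{8}\right) 420 = - \frac{105}{2}$)
$u{\left(-30 \right)} + 186 = - \frac{105}{2} + 186 = \frac{267}{2}$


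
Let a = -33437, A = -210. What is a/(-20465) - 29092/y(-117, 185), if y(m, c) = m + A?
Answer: 606301679/6692055 ≈ 90.600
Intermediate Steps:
y(m, c) = -210 + m (y(m, c) = m - 210 = -210 + m)
a/(-20465) - 29092/y(-117, 185) = -33437/(-20465) - 29092/(-210 - 117) = -33437*(-1/20465) - 29092/(-327) = 33437/20465 - 29092*(-1/327) = 33437/20465 + 29092/327 = 606301679/6692055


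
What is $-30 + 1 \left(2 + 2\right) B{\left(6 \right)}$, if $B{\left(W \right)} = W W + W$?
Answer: $138$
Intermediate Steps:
$B{\left(W \right)} = W + W^{2}$ ($B{\left(W \right)} = W^{2} + W = W + W^{2}$)
$-30 + 1 \left(2 + 2\right) B{\left(6 \right)} = -30 + 1 \left(2 + 2\right) 6 \left(1 + 6\right) = -30 + 1 \cdot 4 \cdot 6 \cdot 7 = -30 + 4 \cdot 42 = -30 + 168 = 138$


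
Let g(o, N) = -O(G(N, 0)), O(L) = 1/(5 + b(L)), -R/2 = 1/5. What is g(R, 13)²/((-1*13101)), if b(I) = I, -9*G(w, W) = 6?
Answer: -3/738023 ≈ -4.0649e-6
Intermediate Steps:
G(w, W) = -⅔ (G(w, W) = -⅑*6 = -⅔)
R = -⅖ (R = -2/5 = -2*⅕ = -⅖ ≈ -0.40000)
O(L) = 1/(5 + L)
g(o, N) = -3/13 (g(o, N) = -1/(5 - ⅔) = -1/13/3 = -1*3/13 = -3/13)
g(R, 13)²/((-1*13101)) = (-3/13)²/((-1*13101)) = (9/169)/(-13101) = (9/169)*(-1/13101) = -3/738023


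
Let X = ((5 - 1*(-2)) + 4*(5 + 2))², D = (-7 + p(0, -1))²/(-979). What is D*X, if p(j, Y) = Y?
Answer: -78400/979 ≈ -80.082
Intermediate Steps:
D = -64/979 (D = (-7 - 1)²/(-979) = (-8)²*(-1/979) = 64*(-1/979) = -64/979 ≈ -0.065373)
X = 1225 (X = ((5 + 2) + 4*7)² = (7 + 28)² = 35² = 1225)
D*X = -64/979*1225 = -78400/979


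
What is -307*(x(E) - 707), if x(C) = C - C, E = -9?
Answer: 217049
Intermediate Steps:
x(C) = 0
-307*(x(E) - 707) = -307*(0 - 707) = -307*(-707) = 217049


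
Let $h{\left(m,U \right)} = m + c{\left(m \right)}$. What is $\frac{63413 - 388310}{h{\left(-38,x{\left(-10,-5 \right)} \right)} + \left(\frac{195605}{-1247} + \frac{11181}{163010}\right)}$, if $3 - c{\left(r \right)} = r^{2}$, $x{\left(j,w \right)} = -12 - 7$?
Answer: $\frac{2277342778710}{11465968637} \approx 198.62$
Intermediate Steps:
$x{\left(j,w \right)} = -19$ ($x{\left(j,w \right)} = -12 - 7 = -19$)
$c{\left(r \right)} = 3 - r^{2}$
$h{\left(m,U \right)} = 3 + m - m^{2}$ ($h{\left(m,U \right)} = m - \left(-3 + m^{2}\right) = 3 + m - m^{2}$)
$\frac{63413 - 388310}{h{\left(-38,x{\left(-10,-5 \right)} \right)} + \left(\frac{195605}{-1247} + \frac{11181}{163010}\right)} = \frac{63413 - 388310}{\left(3 - 38 - \left(-38\right)^{2}\right) + \left(\frac{195605}{-1247} + \frac{11181}{163010}\right)} = - \frac{324897}{\left(3 - 38 - 1444\right) + \left(195605 \left(- \frac{1}{1247}\right) + 11181 \cdot \frac{1}{163010}\right)} = - \frac{324897}{\left(3 - 38 - 1444\right) + \left(- \frac{6745}{43} + \frac{11181}{163010}\right)} = - \frac{324897}{-1479 - \frac{1099021667}{7009430}} = - \frac{324897}{- \frac{11465968637}{7009430}} = \left(-324897\right) \left(- \frac{7009430}{11465968637}\right) = \frac{2277342778710}{11465968637}$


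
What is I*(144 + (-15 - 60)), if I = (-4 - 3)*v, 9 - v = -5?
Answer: -6762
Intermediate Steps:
v = 14 (v = 9 - 1*(-5) = 9 + 5 = 14)
I = -98 (I = (-4 - 3)*14 = -7*14 = -98)
I*(144 + (-15 - 60)) = -98*(144 + (-15 - 60)) = -98*(144 - 75) = -98*69 = -6762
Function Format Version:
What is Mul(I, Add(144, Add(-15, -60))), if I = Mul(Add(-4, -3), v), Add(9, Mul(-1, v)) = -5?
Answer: -6762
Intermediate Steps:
v = 14 (v = Add(9, Mul(-1, -5)) = Add(9, 5) = 14)
I = -98 (I = Mul(Add(-4, -3), 14) = Mul(-7, 14) = -98)
Mul(I, Add(144, Add(-15, -60))) = Mul(-98, Add(144, Add(-15, -60))) = Mul(-98, Add(144, -75)) = Mul(-98, 69) = -6762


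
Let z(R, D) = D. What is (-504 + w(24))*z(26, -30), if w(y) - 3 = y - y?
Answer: 15030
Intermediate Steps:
w(y) = 3 (w(y) = 3 + (y - y) = 3 + 0 = 3)
(-504 + w(24))*z(26, -30) = (-504 + 3)*(-30) = -501*(-30) = 15030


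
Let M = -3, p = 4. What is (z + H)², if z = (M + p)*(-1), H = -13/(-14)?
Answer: 1/196 ≈ 0.0051020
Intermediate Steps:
H = 13/14 (H = -13*(-1/14) = 13/14 ≈ 0.92857)
z = -1 (z = (-3 + 4)*(-1) = 1*(-1) = -1)
(z + H)² = (-1 + 13/14)² = (-1/14)² = 1/196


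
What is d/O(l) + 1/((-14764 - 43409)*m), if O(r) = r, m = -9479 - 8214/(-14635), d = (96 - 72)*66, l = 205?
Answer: 12782216608788607/1654264144057215 ≈ 7.7268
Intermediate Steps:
d = 1584 (d = 24*66 = 1584)
m = -138716951/14635 (m = -9479 - 8214*(-1)/14635 = -9479 - 1*(-8214/14635) = -9479 + 8214/14635 = -138716951/14635 ≈ -9478.4)
d/O(l) + 1/((-14764 - 43409)*m) = 1584/205 + 1/((-14764 - 43409)*(-138716951/14635)) = 1584*(1/205) - 14635/138716951/(-58173) = 1584/205 - 1/58173*(-14635/138716951) = 1584/205 + 14635/8069581190523 = 12782216608788607/1654264144057215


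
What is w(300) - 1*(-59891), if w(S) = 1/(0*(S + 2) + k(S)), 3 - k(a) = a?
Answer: 17787626/297 ≈ 59891.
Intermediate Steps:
k(a) = 3 - a
w(S) = 1/(3 - S) (w(S) = 1/(0*(S + 2) + (3 - S)) = 1/(0*(2 + S) + (3 - S)) = 1/(0 + (3 - S)) = 1/(3 - S))
w(300) - 1*(-59891) = -1/(-3 + 300) - 1*(-59891) = -1/297 + 59891 = 17787626/297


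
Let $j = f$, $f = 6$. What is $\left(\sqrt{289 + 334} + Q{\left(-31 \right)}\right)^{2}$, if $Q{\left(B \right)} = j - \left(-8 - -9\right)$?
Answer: $\left(5 + \sqrt{623}\right)^{2} \approx 897.6$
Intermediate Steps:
$j = 6$
$Q{\left(B \right)} = 5$ ($Q{\left(B \right)} = 6 - \left(-8 - -9\right) = 6 - \left(-8 + 9\right) = 6 - 1 = 5$)
$\left(\sqrt{289 + 334} + Q{\left(-31 \right)}\right)^{2} = \left(\sqrt{289 + 334} + 5\right)^{2} = \left(\sqrt{623} + 5\right)^{2} = \left(5 + \sqrt{623}\right)^{2}$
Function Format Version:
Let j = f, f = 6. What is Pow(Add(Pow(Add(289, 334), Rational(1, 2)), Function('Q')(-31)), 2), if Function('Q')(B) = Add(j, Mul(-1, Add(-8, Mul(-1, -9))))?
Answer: Pow(Add(5, Pow(623, Rational(1, 2))), 2) ≈ 897.60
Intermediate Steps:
j = 6
Function('Q')(B) = 5 (Function('Q')(B) = Add(6, Mul(-1, Add(-8, Mul(-1, -9)))) = Add(6, Mul(-1, Add(-8, 9))) = Add(6, Mul(-1, 1)) = Add(6, -1) = 5)
Pow(Add(Pow(Add(289, 334), Rational(1, 2)), Function('Q')(-31)), 2) = Pow(Add(Pow(Add(289, 334), Rational(1, 2)), 5), 2) = Pow(Add(Pow(623, Rational(1, 2)), 5), 2) = Pow(Add(5, Pow(623, Rational(1, 2))), 2)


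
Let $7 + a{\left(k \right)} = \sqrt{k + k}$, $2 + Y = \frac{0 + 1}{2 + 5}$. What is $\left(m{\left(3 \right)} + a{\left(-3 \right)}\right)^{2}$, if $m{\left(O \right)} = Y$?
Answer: $\frac{3550}{49} - \frac{124 i \sqrt{6}}{7} \approx 72.449 - 43.391 i$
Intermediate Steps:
$Y = - \frac{13}{7}$ ($Y = -2 + \frac{0 + 1}{2 + 5} = -2 + 1 \cdot \frac{1}{7} = -2 + \frac{1}{7} = - \frac{13}{7} \approx -1.8571$)
$a{\left(k \right)} = -7 + \sqrt{2} \sqrt{k}$ ($a{\left(k \right)} = -7 + \sqrt{k + k} = -7 + \sqrt{2 k} = -7 + \sqrt{2} \sqrt{k}$)
$m{\left(O \right)} = - \frac{13}{7}$
$\left(m{\left(3 \right)} + a{\left(-3 \right)}\right)^{2} = \left(- \frac{13}{7} - \left(7 - \sqrt{2} \sqrt{-3}\right)\right)^{2} = \left(- \frac{13}{7} - \left(7 - \sqrt{2} i \sqrt{3}\right)\right)^{2} = \left(- \frac{13}{7} - \left(7 - i \sqrt{6}\right)\right)^{2} = \left(- \frac{62}{7} + i \sqrt{6}\right)^{2}$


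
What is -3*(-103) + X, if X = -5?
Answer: 304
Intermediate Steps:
-3*(-103) + X = -3*(-103) - 5 = 309 - 5 = 304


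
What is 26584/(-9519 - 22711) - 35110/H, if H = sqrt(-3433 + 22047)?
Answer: -13292/16115 - 17555*sqrt(18614)/9307 ≈ -258.17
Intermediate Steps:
H = sqrt(18614) ≈ 136.43
26584/(-9519 - 22711) - 35110/H = 26584/(-9519 - 22711) - 35110*sqrt(18614)/18614 = 26584/(-32230) - 17555*sqrt(18614)/9307 = 26584*(-1/32230) - 17555*sqrt(18614)/9307 = -13292/16115 - 17555*sqrt(18614)/9307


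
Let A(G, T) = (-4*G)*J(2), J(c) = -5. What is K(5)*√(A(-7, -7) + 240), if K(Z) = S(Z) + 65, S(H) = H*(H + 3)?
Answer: 1050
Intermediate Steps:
S(H) = H*(3 + H)
A(G, T) = 20*G (A(G, T) = -4*G*(-5) = 20*G)
K(Z) = 65 + Z*(3 + Z) (K(Z) = Z*(3 + Z) + 65 = 65 + Z*(3 + Z))
K(5)*√(A(-7, -7) + 240) = (65 + 5*(3 + 5))*√(20*(-7) + 240) = (65 + 5*8)*√(-140 + 240) = (65 + 40)*√100 = 105*10 = 1050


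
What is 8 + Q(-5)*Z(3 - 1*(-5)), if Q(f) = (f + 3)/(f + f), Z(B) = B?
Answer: 48/5 ≈ 9.6000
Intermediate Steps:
Q(f) = (3 + f)/(2*f) (Q(f) = (3 + f)/((2*f)) = (3 + f)*(1/(2*f)) = (3 + f)/(2*f))
8 + Q(-5)*Z(3 - 1*(-5)) = 8 + ((½)*(3 - 5)/(-5))*(3 - 1*(-5)) = 8 + ((½)*(-⅕)*(-2))*(3 + 5) = 8 + (⅕)*8 = 8 + 8/5 = 48/5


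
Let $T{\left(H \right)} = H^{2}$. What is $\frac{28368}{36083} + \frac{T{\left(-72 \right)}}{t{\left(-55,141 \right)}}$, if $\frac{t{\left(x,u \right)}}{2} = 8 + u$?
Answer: $\frac{97753968}{5376367} \approx 18.182$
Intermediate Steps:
$t{\left(x,u \right)} = 16 + 2 u$ ($t{\left(x,u \right)} = 2 \left(8 + u\right) = 16 + 2 u$)
$\frac{28368}{36083} + \frac{T{\left(-72 \right)}}{t{\left(-55,141 \right)}} = \frac{28368}{36083} + \frac{\left(-72\right)^{2}}{16 + 2 \cdot 141} = 28368 \cdot \frac{1}{36083} + \frac{5184}{16 + 282} = \frac{28368}{36083} + \frac{5184}{298} = \frac{28368}{36083} + 5184 \cdot \frac{1}{298} = \frac{28368}{36083} + \frac{2592}{149} = \frac{97753968}{5376367}$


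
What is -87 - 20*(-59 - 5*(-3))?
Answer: 793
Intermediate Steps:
-87 - 20*(-59 - 5*(-3)) = -87 - 20*(-59 + 15) = -87 - 20*(-44) = -87 + 880 = 793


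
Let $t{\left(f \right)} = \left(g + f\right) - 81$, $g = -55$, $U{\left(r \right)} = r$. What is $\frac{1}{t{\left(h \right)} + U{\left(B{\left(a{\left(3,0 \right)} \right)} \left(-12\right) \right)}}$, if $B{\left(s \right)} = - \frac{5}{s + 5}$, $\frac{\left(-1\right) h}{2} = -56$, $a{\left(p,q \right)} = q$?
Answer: $- \frac{1}{12} \approx -0.083333$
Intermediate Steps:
$h = 112$ ($h = \left(-2\right) \left(-56\right) = 112$)
$B{\left(s \right)} = - \frac{5}{5 + s}$
$t{\left(f \right)} = -136 + f$ ($t{\left(f \right)} = \left(-55 + f\right) - 81 = -136 + f$)
$\frac{1}{t{\left(h \right)} + U{\left(B{\left(a{\left(3,0 \right)} \right)} \left(-12\right) \right)}} = \frac{1}{\left(-136 + 112\right) + - \frac{5}{5 + 0} \left(-12\right)} = \frac{1}{-24 + - \frac{5}{5} \left(-12\right)} = \frac{1}{-24 + \left(-5\right) \frac{1}{5} \left(-12\right)} = \frac{1}{-24 - -12} = \frac{1}{-24 + 12} = \frac{1}{-12} = - \frac{1}{12}$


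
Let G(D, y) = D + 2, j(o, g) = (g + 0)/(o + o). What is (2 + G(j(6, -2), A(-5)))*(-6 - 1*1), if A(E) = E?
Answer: -161/6 ≈ -26.833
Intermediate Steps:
j(o, g) = g/(2*o) (j(o, g) = g/((2*o)) = g*(1/(2*o)) = g/(2*o))
G(D, y) = 2 + D
(2 + G(j(6, -2), A(-5)))*(-6 - 1*1) = (2 + (2 + (1/2)*(-2)/6))*(-6 - 1*1) = (2 + (2 + (1/2)*(-2)*(1/6)))*(-6 - 1) = (2 + (2 - 1/6))*(-7) = (2 + 11/6)*(-7) = (23/6)*(-7) = -161/6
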